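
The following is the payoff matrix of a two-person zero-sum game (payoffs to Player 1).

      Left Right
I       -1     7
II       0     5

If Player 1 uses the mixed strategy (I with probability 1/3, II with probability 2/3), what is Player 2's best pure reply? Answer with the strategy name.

If Player 2 plays Left, Player 1's expected payoff is (1/3)·(-1) + (2/3)·0 = -1/3.
If Player 2 plays Right, Player 1's expected payoff is (1/3)·7 + (2/3)·5 = 17/3.
Player 2 minimizes Player 1's payoff; the smallest is -1/3, so the best response is Left.

Left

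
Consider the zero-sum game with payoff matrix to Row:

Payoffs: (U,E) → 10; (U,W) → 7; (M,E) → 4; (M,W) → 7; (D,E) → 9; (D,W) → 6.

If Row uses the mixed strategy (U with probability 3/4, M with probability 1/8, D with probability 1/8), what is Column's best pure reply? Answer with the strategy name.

W

If Column plays E, Row's expected payoff is (3/4)·10 + (1/8)·4 + (1/8)·9 = 73/8.
If Column plays W, Row's expected payoff is (3/4)·7 + (1/8)·7 + (1/8)·6 = 55/8.
Column minimizes Row's payoff; the smallest is 55/8, so the best response is W.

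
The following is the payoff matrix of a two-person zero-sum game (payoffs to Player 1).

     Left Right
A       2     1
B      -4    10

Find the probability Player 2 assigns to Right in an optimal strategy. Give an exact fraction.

Row minima: A → 1, B → -4; maximin = 1.
Column maxima: Left → 2, Right → 10; minimax = 2.
1 ≠ 2, so there is no saddle point; optimal play is mixed.
Let Player 1 play A with probability p. Expected payoff against Left: 2p + (-4)(1−p) = 6p − 4; against Right: 1p + 10(1−p) = −9p + 10.
Setting these equal: 6p − 4 = −9p + 10 ⇒ 15p = 14 ⇒ p = 14/15, and the value is (6)·(14/15) − 4 = 8/5.
For Player 2: with q = P(Left), equating A's and B's payoffs gives q + 1 = −14q + 10 ⇒ q = 3/5.

2/5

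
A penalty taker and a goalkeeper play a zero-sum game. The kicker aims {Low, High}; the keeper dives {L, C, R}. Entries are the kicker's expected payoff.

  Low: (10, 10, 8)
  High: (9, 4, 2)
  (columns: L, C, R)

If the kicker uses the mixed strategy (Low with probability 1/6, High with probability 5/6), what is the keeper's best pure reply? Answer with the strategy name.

R

If the keeper plays L, the kicker's expected payoff is (1/6)·10 + (5/6)·9 = 55/6.
If the keeper plays C, the kicker's expected payoff is (1/6)·10 + (5/6)·4 = 5.
If the keeper plays R, the kicker's expected payoff is (1/6)·8 + (5/6)·2 = 3.
The keeper minimizes the kicker's payoff; the smallest is 3, so the best response is R.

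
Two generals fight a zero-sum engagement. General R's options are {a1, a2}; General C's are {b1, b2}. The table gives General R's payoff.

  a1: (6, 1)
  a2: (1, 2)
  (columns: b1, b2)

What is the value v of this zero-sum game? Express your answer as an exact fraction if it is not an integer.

Row minima: a1 → 1, a2 → 1; maximin = 1.
Column maxima: b1 → 6, b2 → 2; minimax = 2.
1 ≠ 2, so there is no saddle point; optimal play is mixed.
Let General R play a1 with probability p. Expected payoff against b1: 6p + 1(1−p) = 5p + 1; against b2: 1p + 2(1−p) = −p + 2.
Setting these equal: 5p + 1 = −p + 2 ⇒ 6p = 1 ⇒ p = 1/6, and the value is (5)·(1/6) + 1 = 11/6.
For General C: with q = P(b1), equating a1's and a2's payoffs gives 5q + 1 = −q + 2 ⇒ q = 1/6.

11/6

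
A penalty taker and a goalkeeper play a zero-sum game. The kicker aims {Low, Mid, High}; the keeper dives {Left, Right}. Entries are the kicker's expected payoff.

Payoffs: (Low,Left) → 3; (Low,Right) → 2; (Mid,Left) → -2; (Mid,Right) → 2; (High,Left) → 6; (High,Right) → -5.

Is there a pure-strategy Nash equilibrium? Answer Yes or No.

Yes

Row minima: Low → 2, Mid → -2, High → -5; maximin = 2.
Column maxima: Left → 6, Right → 2; minimax = 2.
maximin = minimax = 2, so a saddle point exists.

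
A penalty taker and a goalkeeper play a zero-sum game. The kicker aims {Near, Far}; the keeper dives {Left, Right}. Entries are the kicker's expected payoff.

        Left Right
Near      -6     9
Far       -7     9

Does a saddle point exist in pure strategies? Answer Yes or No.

Row minima: Near → -6, Far → -7; maximin = -6.
Column maxima: Left → -6, Right → 9; minimax = -6.
maximin = minimax = -6, so a saddle point exists.

Yes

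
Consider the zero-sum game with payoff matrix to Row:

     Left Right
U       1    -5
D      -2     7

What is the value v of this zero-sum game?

-1/5

Row minima: U → -5, D → -2; maximin = -2.
Column maxima: Left → 1, Right → 7; minimax = 1.
-2 ≠ 1, so there is no saddle point; optimal play is mixed.
Let Row play U with probability p. Expected payoff against Left: 1p + (-2)(1−p) = 3p − 2; against Right: (-5)p + 7(1−p) = −12p + 7.
Setting these equal: 3p − 2 = −12p + 7 ⇒ 15p = 9 ⇒ p = 3/5, and the value is (3)·(3/5) − 2 = -1/5.
For Column: with q = P(Left), equating U's and D's payoffs gives 6q − 5 = −9q + 7 ⇒ q = 4/5.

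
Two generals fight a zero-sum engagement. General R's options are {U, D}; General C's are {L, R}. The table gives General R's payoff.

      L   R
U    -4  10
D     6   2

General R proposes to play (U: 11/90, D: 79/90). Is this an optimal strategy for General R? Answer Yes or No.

No

Against L this mix gives (11/90)·(-4) + (79/90)·6 = 43/9.
Against R this mix gives (11/90)·10 + (79/90)·2 = 134/45.
General C will play R, holding General R to 134/45. Shifting weight toward the row that does better against R would raise this floor (the equalizing mix achieves 34/9 against both R and L), so the proposed strategy is not optimal.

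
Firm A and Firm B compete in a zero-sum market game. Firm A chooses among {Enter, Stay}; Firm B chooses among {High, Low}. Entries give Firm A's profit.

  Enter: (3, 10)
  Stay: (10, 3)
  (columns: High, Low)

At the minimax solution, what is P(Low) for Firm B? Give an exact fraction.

1/2

Row minima: Enter → 3, Stay → 3; maximin = 3.
Column maxima: High → 10, Low → 10; minimax = 10.
3 ≠ 10, so there is no saddle point; optimal play is mixed.
Let Firm A play Enter with probability p. Expected payoff against High: 3p + 10(1−p) = −7p + 10; against Low: 10p + 3(1−p) = 7p + 3.
Setting these equal: −7p + 10 = 7p + 3 ⇒ −14p = -7 ⇒ p = 1/2, and the value is (-7)·(1/2) + 10 = 13/2.
For Firm B: with q = P(High), equating Enter's and Stay's payoffs gives −7q + 10 = 7q + 3 ⇒ q = 1/2.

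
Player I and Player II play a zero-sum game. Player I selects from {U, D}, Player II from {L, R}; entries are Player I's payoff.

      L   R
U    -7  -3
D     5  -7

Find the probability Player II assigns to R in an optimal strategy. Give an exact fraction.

3/4

Row minima: U → -7, D → -7; maximin = -7.
Column maxima: L → 5, R → -3; minimax = -3.
-7 ≠ -3, so there is no saddle point; optimal play is mixed.
Let Player I play U with probability p. Expected payoff against L: (-7)p + 5(1−p) = −12p + 5; against R: (-3)p + (-7)(1−p) = 4p − 7.
Setting these equal: −12p + 5 = 4p − 7 ⇒ −16p = -12 ⇒ p = 3/4, and the value is (-12)·(3/4) + 5 = -4.
For Player II: with q = P(L), equating U's and D's payoffs gives −4q − 3 = 12q − 7 ⇒ q = 1/4.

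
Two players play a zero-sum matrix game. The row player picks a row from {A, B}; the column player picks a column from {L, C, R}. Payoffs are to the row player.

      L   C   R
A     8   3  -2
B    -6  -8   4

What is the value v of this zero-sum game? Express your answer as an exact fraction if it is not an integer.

-4/17

Row minima: A → -2, B → -8; maximin = -2.
Column maxima: L → 8, C → 3, R → 4; minimax = 3.
-2 ≠ 3, so there is no saddle point; optimal play is mixed.
L is strictly dominated by C (it gives the row player strictly more in every row), so the column player never plays it.
On the remaining 2×2 (A, B vs C, R):
Let the row player play A with probability p. Expected payoff against C: 3p + (-8)(1−p) = 11p − 8; against R: (-2)p + 4(1−p) = −6p + 4.
Setting these equal: 11p − 8 = −6p + 4 ⇒ 17p = 12 ⇒ p = 12/17, and the value is (11)·(12/17) − 8 = -4/17.
For the column player: with q = P(C), equating A's and B's payoffs gives 5q − 2 = −12q + 4 ⇒ q = 6/17.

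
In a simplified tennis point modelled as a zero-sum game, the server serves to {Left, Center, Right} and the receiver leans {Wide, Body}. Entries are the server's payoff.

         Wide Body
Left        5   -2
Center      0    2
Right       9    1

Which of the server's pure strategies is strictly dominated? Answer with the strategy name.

Right gives a strictly higher payoff than Left against every column: 9 > 5, 1 > -2.
So Left is strictly dominated and the server never plays it.

Left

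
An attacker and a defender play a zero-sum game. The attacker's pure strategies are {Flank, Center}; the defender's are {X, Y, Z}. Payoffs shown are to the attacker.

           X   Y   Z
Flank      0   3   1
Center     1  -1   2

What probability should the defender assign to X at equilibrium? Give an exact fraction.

Row minima: Flank → 0, Center → -1; maximin = 0.
Column maxima: X → 1, Y → 3, Z → 2; minimax = 1.
0 ≠ 1, so there is no saddle point; optimal play is mixed.
Z is strictly dominated by X (it gives the attacker strictly more in every row), so the defender never plays it.
On the remaining 2×2 (Flank, Center vs X, Y):
Let the attacker play Flank with probability p. Expected payoff against X: 0p + 1(1−p) = −p + 1; against Y: 3p + (-1)(1−p) = 4p − 1.
Setting these equal: −p + 1 = 4p − 1 ⇒ −5p = -2 ⇒ p = 2/5, and the value is (-1)·(2/5) + 1 = 3/5.
For the defender: with q = P(X), equating Flank's and Center's payoffs gives −3q + 3 = 2q − 1 ⇒ q = 4/5.

4/5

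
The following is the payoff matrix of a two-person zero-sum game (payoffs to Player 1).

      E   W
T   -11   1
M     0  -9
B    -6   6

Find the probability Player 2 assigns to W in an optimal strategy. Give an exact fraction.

2/7

Row minima: T → -11, M → -9, B → -6; maximin = -6.
Column maxima: E → 0, W → 6; minimax = 0.
-6 ≠ 0, so there is no saddle point; optimal play is mixed.
T is strictly dominated by B, so Player 1 never plays it.
On the remaining 2×2 (M, B vs E, W):
Let Player 1 play M with probability p. Expected payoff against E: 0p + (-6)(1−p) = 6p − 6; against W: (-9)p + 6(1−p) = −15p + 6.
Setting these equal: 6p − 6 = −15p + 6 ⇒ 21p = 12 ⇒ p = 4/7, and the value is (6)·(4/7) − 6 = -18/7.
For Player 2: with q = P(E), equating M's and B's payoffs gives 9q − 9 = −12q + 6 ⇒ q = 5/7.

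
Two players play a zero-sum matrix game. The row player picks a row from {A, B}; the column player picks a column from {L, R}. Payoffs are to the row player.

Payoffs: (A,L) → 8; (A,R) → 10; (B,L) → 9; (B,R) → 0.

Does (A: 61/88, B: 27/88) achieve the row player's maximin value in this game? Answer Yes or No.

Against L this mix gives (61/88)·8 + (27/88)·9 = 731/88.
Against R this mix gives (61/88)·10 + (27/88)·0 = 305/44.
The column player will play R, holding the row player to 305/44. Shifting weight toward the row that does better against R would raise this floor (the equalizing mix achieves 90/11 against both R and L), so the proposed strategy is not optimal.

No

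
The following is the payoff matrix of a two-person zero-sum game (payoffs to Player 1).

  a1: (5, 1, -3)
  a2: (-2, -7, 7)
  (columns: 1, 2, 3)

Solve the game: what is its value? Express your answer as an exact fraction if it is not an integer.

-7/9

Row minima: a1 → -3, a2 → -7; maximin = -3.
Column maxima: 1 → 5, 2 → 1, 3 → 7; minimax = 1.
-3 ≠ 1, so there is no saddle point; optimal play is mixed.
1 is strictly dominated by 2 (it gives Player 1 strictly more in every row), so Player 2 never plays it.
On the remaining 2×2 (a1, a2 vs 2, 3):
Let Player 1 play a1 with probability p. Expected payoff against 2: 1p + (-7)(1−p) = 8p − 7; against 3: (-3)p + 7(1−p) = −10p + 7.
Setting these equal: 8p − 7 = −10p + 7 ⇒ 18p = 14 ⇒ p = 7/9, and the value is (8)·(7/9) − 7 = -7/9.
For Player 2: with q = P(2), equating a1's and a2's payoffs gives 4q − 3 = −14q + 7 ⇒ q = 5/9.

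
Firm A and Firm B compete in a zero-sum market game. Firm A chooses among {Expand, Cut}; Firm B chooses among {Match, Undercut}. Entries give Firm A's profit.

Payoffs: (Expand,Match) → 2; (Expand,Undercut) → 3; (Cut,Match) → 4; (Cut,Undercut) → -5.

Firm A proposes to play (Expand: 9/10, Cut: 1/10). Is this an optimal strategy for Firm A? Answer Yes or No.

Yes

Against Match this mix gives (9/10)·2 + (1/10)·4 = 11/5.
Against Undercut this mix gives (9/10)·3 + (1/10)·(-5) = 11/5.
All of Firm B's active replies (Match, Undercut) yield 11/5, and no column does worse for Firm A. The mix makes Firm B indifferent and guarantees 11/5, so it is optimal.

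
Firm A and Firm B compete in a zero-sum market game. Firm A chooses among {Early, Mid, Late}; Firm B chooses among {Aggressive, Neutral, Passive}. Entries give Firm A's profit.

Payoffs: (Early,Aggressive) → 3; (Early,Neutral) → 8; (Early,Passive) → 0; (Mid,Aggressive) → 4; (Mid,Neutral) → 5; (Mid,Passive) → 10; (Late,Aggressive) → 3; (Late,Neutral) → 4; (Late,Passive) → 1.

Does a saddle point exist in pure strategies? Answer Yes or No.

Row minima: Early → 0, Mid → 4, Late → 1; maximin = 4.
Column maxima: Aggressive → 4, Neutral → 8, Passive → 10; minimax = 4.
maximin = minimax = 4, so a saddle point exists.

Yes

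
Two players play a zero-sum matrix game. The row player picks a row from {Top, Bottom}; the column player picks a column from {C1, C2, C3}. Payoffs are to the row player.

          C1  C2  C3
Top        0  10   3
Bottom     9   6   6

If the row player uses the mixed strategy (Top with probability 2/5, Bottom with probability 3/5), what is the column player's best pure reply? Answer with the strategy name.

If the column player plays C1, the row player's expected payoff is (2/5)·0 + (3/5)·9 = 27/5.
If the column player plays C2, the row player's expected payoff is (2/5)·10 + (3/5)·6 = 38/5.
If the column player plays C3, the row player's expected payoff is (2/5)·3 + (3/5)·6 = 24/5.
The column player minimizes the row player's payoff; the smallest is 24/5, so the best response is C3.

C3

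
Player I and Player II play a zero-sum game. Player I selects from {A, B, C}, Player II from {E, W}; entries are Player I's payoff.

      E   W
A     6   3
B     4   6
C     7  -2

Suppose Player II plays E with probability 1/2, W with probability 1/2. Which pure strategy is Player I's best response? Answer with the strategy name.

Expected payoff of A: (1/2)·6 + (1/2)·3 = 9/2.
Expected payoff of B: (1/2)·4 + (1/2)·6 = 5.
Expected payoff of C: (1/2)·7 + (1/2)·(-2) = 5/2.
The largest is 5, so Player I's best response is B.

B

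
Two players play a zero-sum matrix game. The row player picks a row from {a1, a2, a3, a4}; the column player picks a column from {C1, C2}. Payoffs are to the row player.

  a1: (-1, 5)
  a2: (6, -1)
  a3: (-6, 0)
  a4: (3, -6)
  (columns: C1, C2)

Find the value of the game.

29/13

Row minima: a1 → -1, a2 → -1, a3 → -6, a4 → -6; maximin = -1.
Column maxima: C1 → 6, C2 → 5; minimax = 5.
-1 ≠ 5, so there is no saddle point; optimal play is mixed.
a3 is strictly dominated by a1, so the row player never plays it.
a4 is strictly dominated by a2, so the row player never plays it.
On the remaining 2×2 (a1, a2 vs C1, C2):
Let the row player play a1 with probability p. Expected payoff against C1: (-1)p + 6(1−p) = −7p + 6; against C2: 5p + (-1)(1−p) = 6p − 1.
Setting these equal: −7p + 6 = 6p − 1 ⇒ −13p = -7 ⇒ p = 7/13, and the value is (-7)·(7/13) + 6 = 29/13.
For the column player: with q = P(C1), equating a1's and a2's payoffs gives −6q + 5 = 7q − 1 ⇒ q = 6/13.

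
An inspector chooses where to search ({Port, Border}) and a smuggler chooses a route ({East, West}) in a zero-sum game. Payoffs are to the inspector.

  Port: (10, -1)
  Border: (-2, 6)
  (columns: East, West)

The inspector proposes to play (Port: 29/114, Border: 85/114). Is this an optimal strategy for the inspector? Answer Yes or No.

Against East this mix gives (29/114)·10 + (85/114)·(-2) = 20/19.
Against West this mix gives (29/114)·(-1) + (85/114)·6 = 481/114.
The smuggler will play East, holding the inspector to 20/19. Shifting weight toward the row that does better against East would raise this floor (the equalizing mix achieves 58/19 against both East and West), so the proposed strategy is not optimal.

No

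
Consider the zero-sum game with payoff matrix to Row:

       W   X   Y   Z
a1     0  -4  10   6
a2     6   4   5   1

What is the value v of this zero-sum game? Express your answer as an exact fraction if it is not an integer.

Row minima: a1 → -4, a2 → 1; maximin = 1.
Column maxima: W → 6, X → 4, Y → 10, Z → 6; minimax = 4.
1 ≠ 4, so there is no saddle point; optimal play is mixed.
W is strictly dominated by X (it gives Row strictly more in every row), so Column never plays it.
Y is strictly dominated by X (it gives Row strictly more in every row), so Column never plays it.
On the remaining 2×2 (a1, a2 vs X, Z):
Let Row play a1 with probability p. Expected payoff against X: (-4)p + 4(1−p) = −8p + 4; against Z: 6p + 1(1−p) = 5p + 1.
Setting these equal: −8p + 4 = 5p + 1 ⇒ −13p = -3 ⇒ p = 3/13, and the value is (-8)·(3/13) + 4 = 28/13.
For Column: with q = P(X), equating a1's and a2's payoffs gives −10q + 6 = 3q + 1 ⇒ q = 5/13.

28/13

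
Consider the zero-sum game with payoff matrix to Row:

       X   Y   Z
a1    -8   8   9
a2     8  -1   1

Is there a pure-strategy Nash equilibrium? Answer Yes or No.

Row minima: a1 → -8, a2 → -1; maximin = -1.
Column maxima: X → 8, Y → 8, Z → 9; minimax = 8.
-1 ≠ 8, so no pure-strategy equilibrium exists.

No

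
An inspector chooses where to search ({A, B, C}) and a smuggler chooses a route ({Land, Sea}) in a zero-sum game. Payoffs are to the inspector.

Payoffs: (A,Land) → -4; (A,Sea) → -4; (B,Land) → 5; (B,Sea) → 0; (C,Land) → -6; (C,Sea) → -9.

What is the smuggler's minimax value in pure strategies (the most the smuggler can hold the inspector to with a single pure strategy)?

Column maxima: Land → 5, Sea → 0.
The smallest of these is 0.

0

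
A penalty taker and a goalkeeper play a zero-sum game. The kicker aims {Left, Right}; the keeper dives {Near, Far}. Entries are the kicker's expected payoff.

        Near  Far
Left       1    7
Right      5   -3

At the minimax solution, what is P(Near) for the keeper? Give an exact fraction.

Row minima: Left → 1, Right → -3; maximin = 1.
Column maxima: Near → 5, Far → 7; minimax = 5.
1 ≠ 5, so there is no saddle point; optimal play is mixed.
Let the kicker play Left with probability p. Expected payoff against Near: 1p + 5(1−p) = −4p + 5; against Far: 7p + (-3)(1−p) = 10p − 3.
Setting these equal: −4p + 5 = 10p − 3 ⇒ −14p = -8 ⇒ p = 4/7, and the value is (-4)·(4/7) + 5 = 19/7.
For the keeper: with q = P(Near), equating Left's and Right's payoffs gives −6q + 7 = 8q − 3 ⇒ q = 5/7.

5/7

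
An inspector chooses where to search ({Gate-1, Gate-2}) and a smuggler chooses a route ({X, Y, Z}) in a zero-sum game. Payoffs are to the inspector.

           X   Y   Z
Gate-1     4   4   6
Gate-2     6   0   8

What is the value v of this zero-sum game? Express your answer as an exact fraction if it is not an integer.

Row minima: Gate-1 → 4, Gate-2 → 0; maximin = 4.
Column maxima: X → 6, Y → 4, Z → 8; minimax = 4.
Since maximin = minimax = 4, there is a saddle point and the value is 4.

4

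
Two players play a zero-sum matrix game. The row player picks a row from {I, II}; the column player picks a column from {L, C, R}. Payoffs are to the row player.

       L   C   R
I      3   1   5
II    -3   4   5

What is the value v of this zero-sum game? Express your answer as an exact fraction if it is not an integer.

Row minima: I → 1, II → -3; maximin = 1.
Column maxima: L → 3, C → 4, R → 5; minimax = 3.
1 ≠ 3, so there is no saddle point; optimal play is mixed.
R is strictly dominated by L (it gives the row player strictly more in every row), so the column player never plays it.
On the remaining 2×2 (I, II vs L, C):
Let the row player play I with probability p. Expected payoff against L: 3p + (-3)(1−p) = 6p − 3; against C: 1p + 4(1−p) = −3p + 4.
Setting these equal: 6p − 3 = −3p + 4 ⇒ 9p = 7 ⇒ p = 7/9, and the value is (6)·(7/9) − 3 = 5/3.
For the column player: with q = P(L), equating I's and II's payoffs gives 2q + 1 = −7q + 4 ⇒ q = 1/3.

5/3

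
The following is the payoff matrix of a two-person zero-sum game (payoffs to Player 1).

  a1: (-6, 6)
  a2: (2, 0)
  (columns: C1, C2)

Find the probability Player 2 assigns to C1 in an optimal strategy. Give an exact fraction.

3/7

Row minima: a1 → -6, a2 → 0; maximin = 0.
Column maxima: C1 → 2, C2 → 6; minimax = 2.
0 ≠ 2, so there is no saddle point; optimal play is mixed.
Let Player 1 play a1 with probability p. Expected payoff against C1: (-6)p + 2(1−p) = −8p + 2; against C2: 6p + 0(1−p) = 6p.
Setting these equal: −8p + 2 = 6p ⇒ −14p = -2 ⇒ p = 1/7, and the value is (-8)·(1/7) + 2 = 6/7.
For Player 2: with q = P(C1), equating a1's and a2's payoffs gives −12q + 6 = 2q ⇒ q = 3/7.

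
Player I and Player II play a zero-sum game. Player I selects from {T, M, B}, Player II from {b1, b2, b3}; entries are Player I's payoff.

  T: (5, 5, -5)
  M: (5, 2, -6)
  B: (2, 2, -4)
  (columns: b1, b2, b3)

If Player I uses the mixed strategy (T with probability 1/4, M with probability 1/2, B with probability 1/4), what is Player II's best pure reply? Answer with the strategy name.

If Player II plays b1, Player I's expected payoff is (1/4)·5 + (1/2)·5 + (1/4)·2 = 17/4.
If Player II plays b2, Player I's expected payoff is (1/4)·5 + (1/2)·2 + (1/4)·2 = 11/4.
If Player II plays b3, Player I's expected payoff is (1/4)·(-5) + (1/2)·(-6) + (1/4)·(-4) = -21/4.
Player II minimizes Player I's payoff; the smallest is -21/4, so the best response is b3.

b3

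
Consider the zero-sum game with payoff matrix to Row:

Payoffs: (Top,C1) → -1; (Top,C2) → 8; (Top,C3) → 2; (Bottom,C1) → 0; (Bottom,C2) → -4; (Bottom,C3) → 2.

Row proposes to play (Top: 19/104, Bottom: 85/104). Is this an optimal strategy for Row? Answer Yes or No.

No

Against C1 this mix gives (19/104)·(-1) + (85/104)·0 = -19/104.
Against C2 this mix gives (19/104)·8 + (85/104)·(-4) = -47/26.
Against C3 this mix gives (19/104)·2 + (85/104)·2 = 2.
Column will play C2, holding Row to -47/26. Shifting weight toward the row that does better against C2 would raise this floor (the equalizing mix achieves -4/13 against both C2 and C1), so the proposed strategy is not optimal.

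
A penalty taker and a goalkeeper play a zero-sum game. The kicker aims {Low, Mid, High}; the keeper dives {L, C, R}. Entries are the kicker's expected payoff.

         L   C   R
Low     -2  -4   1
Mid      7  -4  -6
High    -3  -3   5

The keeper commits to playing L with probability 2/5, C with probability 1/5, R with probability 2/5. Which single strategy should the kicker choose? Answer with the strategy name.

High

Expected payoff of Low: (2/5)·(-2) + (1/5)·(-4) + (2/5)·1 = -6/5.
Expected payoff of Mid: (2/5)·7 + (1/5)·(-4) + (2/5)·(-6) = -2/5.
Expected payoff of High: (2/5)·(-3) + (1/5)·(-3) + (2/5)·5 = 1/5.
The largest is 1/5, so the kicker's best response is High.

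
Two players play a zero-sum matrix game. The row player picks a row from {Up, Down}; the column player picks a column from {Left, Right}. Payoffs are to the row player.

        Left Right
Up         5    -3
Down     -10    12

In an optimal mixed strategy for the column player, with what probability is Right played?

1/2

Row minima: Up → -3, Down → -10; maximin = -3.
Column maxima: Left → 5, Right → 12; minimax = 5.
-3 ≠ 5, so there is no saddle point; optimal play is mixed.
Let the row player play Up with probability p. Expected payoff against Left: 5p + (-10)(1−p) = 15p − 10; against Right: (-3)p + 12(1−p) = −15p + 12.
Setting these equal: 15p − 10 = −15p + 12 ⇒ 30p = 22 ⇒ p = 11/15, and the value is (15)·(11/15) − 10 = 1.
For the column player: with q = P(Left), equating Up's and Down's payoffs gives 8q − 3 = −22q + 12 ⇒ q = 1/2.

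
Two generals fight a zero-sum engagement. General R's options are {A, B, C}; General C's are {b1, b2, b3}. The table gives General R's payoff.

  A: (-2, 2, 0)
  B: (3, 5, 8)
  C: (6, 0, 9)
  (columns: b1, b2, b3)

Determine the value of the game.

Row minima: A → -2, B → 3, C → 0; maximin = 3.
Column maxima: b1 → 6, b2 → 5, b3 → 9; minimax = 5.
3 ≠ 5, so there is no saddle point; optimal play is mixed.
A is strictly dominated by B, so General R never plays it.
b3 is strictly dominated by b1 (it gives General R strictly more in every row), so General C never plays it.
On the remaining 2×2 (B, C vs b1, b2):
Let General R play B with probability p. Expected payoff against b1: 3p + 6(1−p) = −3p + 6; against b2: 5p + 0(1−p) = 5p.
Setting these equal: −3p + 6 = 5p ⇒ −8p = -6 ⇒ p = 3/4, and the value is (-3)·(3/4) + 6 = 15/4.
For General C: with q = P(b1), equating B's and C's payoffs gives −2q + 5 = 6q ⇒ q = 5/8.

15/4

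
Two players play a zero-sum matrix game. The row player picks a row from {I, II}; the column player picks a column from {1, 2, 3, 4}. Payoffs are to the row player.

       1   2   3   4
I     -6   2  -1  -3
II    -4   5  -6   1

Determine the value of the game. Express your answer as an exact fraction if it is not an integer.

Row minima: I → -6, II → -6; maximin = -6.
Column maxima: 1 → -4, 2 → 5, 3 → -1, 4 → 1; minimax = -4.
-6 ≠ -4, so there is no saddle point; optimal play is mixed.
2 is strictly dominated by 1 (it gives the row player strictly more in every row), so the column player never plays it.
4 is strictly dominated by 1 (it gives the row player strictly more in every row), so the column player never plays it.
On the remaining 2×2 (I, II vs 1, 3):
Let the row player play I with probability p. Expected payoff against 1: (-6)p + (-4)(1−p) = −2p − 4; against 3: (-1)p + (-6)(1−p) = 5p − 6.
Setting these equal: −2p − 4 = 5p − 6 ⇒ −7p = -2 ⇒ p = 2/7, and the value is (-2)·(2/7) − 4 = -32/7.
For the column player: with q = P(1), equating I's and II's payoffs gives −5q − 1 = 2q − 6 ⇒ q = 5/7.

-32/7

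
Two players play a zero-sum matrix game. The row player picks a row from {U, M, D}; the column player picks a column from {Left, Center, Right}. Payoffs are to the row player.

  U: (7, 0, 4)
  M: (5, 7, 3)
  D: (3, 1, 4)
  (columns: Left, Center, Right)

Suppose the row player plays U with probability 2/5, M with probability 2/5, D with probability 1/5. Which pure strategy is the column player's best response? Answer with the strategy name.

If the column player plays Left, the row player's expected payoff is (2/5)·7 + (2/5)·5 + (1/5)·3 = 27/5.
If the column player plays Center, the row player's expected payoff is (2/5)·0 + (2/5)·7 + (1/5)·1 = 3.
If the column player plays Right, the row player's expected payoff is (2/5)·4 + (2/5)·3 + (1/5)·4 = 18/5.
The column player minimizes the row player's payoff; the smallest is 3, so the best response is Center.

Center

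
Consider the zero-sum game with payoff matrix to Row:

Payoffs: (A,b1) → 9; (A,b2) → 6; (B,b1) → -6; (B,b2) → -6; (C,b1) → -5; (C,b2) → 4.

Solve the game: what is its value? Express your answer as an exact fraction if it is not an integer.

6

Row minima: A → 6, B → -6, C → -5; maximin = 6.
Column maxima: b1 → 9, b2 → 6; minimax = 6.
Since maximin = minimax = 6, there is a saddle point and the value is 6.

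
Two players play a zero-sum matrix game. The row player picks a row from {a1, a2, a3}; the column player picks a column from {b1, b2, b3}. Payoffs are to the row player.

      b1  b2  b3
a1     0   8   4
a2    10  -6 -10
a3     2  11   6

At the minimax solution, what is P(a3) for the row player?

Row minima: a1 → 0, a2 → -10, a3 → 2; maximin = 2.
Column maxima: b1 → 10, b2 → 11, b3 → 6; minimax = 6.
2 ≠ 6, so there is no saddle point; optimal play is mixed.
a1 is strictly dominated by a3, so the row player never plays it.
b2 is strictly dominated by b3 (it gives the row player strictly more in every row), so the column player never plays it.
On the remaining 2×2 (a2, a3 vs b1, b3):
Let the row player play a2 with probability p. Expected payoff against b1: 10p + 2(1−p) = 8p + 2; against b3: (-10)p + 6(1−p) = −16p + 6.
Setting these equal: 8p + 2 = −16p + 6 ⇒ 24p = 4 ⇒ p = 1/6, and the value is (8)·(1/6) + 2 = 10/3.
For the column player: with q = P(b1), equating a2's and a3's payoffs gives 20q − 10 = −4q + 6 ⇒ q = 2/3.

5/6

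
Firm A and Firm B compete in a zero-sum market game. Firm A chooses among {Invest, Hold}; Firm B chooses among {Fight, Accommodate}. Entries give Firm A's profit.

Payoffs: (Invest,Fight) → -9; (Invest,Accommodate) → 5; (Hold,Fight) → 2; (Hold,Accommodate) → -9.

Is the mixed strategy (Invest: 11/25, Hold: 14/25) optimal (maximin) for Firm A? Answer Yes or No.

Yes

Against Fight this mix gives (11/25)·(-9) + (14/25)·2 = -71/25.
Against Accommodate this mix gives (11/25)·5 + (14/25)·(-9) = -71/25.
All of Firm B's active replies (Fight, Accommodate) yield -71/25, and no column does worse for Firm A. The mix makes Firm B indifferent and guarantees -71/25, so it is optimal.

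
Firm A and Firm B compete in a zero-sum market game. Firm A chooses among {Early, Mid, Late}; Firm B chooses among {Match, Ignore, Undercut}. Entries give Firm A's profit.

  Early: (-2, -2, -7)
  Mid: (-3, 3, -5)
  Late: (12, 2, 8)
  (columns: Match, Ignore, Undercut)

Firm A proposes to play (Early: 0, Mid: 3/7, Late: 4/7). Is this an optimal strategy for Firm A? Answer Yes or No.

Yes

Against Match this mix gives (3/7)·(-3) + (4/7)·12 = 39/7.
Against Ignore this mix gives (3/7)·3 + (4/7)·2 = 17/7.
Against Undercut this mix gives (3/7)·(-5) + (4/7)·8 = 17/7.
All of Firm B's active replies (Ignore, Undercut) yield 17/7, and no column does worse for Firm A. The mix makes Firm B indifferent and guarantees 17/7, so it is optimal.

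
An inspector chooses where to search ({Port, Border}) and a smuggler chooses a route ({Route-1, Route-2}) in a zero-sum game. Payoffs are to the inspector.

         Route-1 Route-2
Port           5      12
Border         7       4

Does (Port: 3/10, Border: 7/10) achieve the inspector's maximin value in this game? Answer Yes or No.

Yes

Against Route-1 this mix gives (3/10)·5 + (7/10)·7 = 32/5.
Against Route-2 this mix gives (3/10)·12 + (7/10)·4 = 32/5.
All of the smuggler's active replies (Route-1, Route-2) yield 32/5, and no column does worse for the inspector. The mix makes the smuggler indifferent and guarantees 32/5, so it is optimal.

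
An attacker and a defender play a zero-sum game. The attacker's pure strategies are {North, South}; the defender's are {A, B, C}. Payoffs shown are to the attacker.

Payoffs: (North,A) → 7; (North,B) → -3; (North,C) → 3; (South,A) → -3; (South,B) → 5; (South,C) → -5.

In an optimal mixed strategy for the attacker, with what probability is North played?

5/8

Row minima: North → -3, South → -5; maximin = -3.
Column maxima: A → 7, B → 5, C → 3; minimax = 3.
-3 ≠ 3, so there is no saddle point; optimal play is mixed.
A is strictly dominated by C (it gives the attacker strictly more in every row), so the defender never plays it.
On the remaining 2×2 (North, South vs B, C):
Let the attacker play North with probability p. Expected payoff against B: (-3)p + 5(1−p) = −8p + 5; against C: 3p + (-5)(1−p) = 8p − 5.
Setting these equal: −8p + 5 = 8p − 5 ⇒ −16p = -10 ⇒ p = 5/8, and the value is (-8)·(5/8) + 5 = 0.
For the defender: with q = P(B), equating North's and South's payoffs gives −6q + 3 = 10q − 5 ⇒ q = 1/2.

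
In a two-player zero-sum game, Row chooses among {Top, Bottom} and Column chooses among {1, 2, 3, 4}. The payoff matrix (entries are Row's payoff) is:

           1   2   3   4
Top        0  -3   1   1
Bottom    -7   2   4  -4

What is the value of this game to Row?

-7/4

Row minima: Top → -3, Bottom → -7; maximin = -3.
Column maxima: 1 → 0, 2 → 2, 3 → 4, 4 → 1; minimax = 0.
-3 ≠ 0, so there is no saddle point; optimal play is mixed.
3 is strictly dominated by 1 (it gives Row strictly more in every row), so Column never plays it.
4 is strictly dominated by 1 (it gives Row strictly more in every row), so Column never plays it.
On the remaining 2×2 (Top, Bottom vs 1, 2):
Let Row play Top with probability p. Expected payoff against 1: 0p + (-7)(1−p) = 7p − 7; against 2: (-3)p + 2(1−p) = −5p + 2.
Setting these equal: 7p − 7 = −5p + 2 ⇒ 12p = 9 ⇒ p = 3/4, and the value is (7)·(3/4) − 7 = -7/4.
For Column: with q = P(1), equating Top's and Bottom's payoffs gives 3q − 3 = −9q + 2 ⇒ q = 5/12.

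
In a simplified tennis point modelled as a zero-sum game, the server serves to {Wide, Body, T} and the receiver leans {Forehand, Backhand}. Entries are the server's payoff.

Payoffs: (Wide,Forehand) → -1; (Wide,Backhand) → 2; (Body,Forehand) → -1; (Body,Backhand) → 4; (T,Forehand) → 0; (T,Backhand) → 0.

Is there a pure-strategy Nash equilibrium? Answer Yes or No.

Yes

Row minima: Wide → -1, Body → -1, T → 0; maximin = 0.
Column maxima: Forehand → 0, Backhand → 4; minimax = 0.
maximin = minimax = 0, so a saddle point exists.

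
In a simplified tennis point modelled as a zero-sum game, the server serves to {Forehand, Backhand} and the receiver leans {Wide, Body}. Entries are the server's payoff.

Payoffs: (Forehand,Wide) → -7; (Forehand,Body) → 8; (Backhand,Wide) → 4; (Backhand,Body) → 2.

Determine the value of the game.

46/17

Row minima: Forehand → -7, Backhand → 2; maximin = 2.
Column maxima: Wide → 4, Body → 8; minimax = 4.
2 ≠ 4, so there is no saddle point; optimal play is mixed.
Let the server play Forehand with probability p. Expected payoff against Wide: (-7)p + 4(1−p) = −11p + 4; against Body: 8p + 2(1−p) = 6p + 2.
Setting these equal: −11p + 4 = 6p + 2 ⇒ −17p = -2 ⇒ p = 2/17, and the value is (-11)·(2/17) + 4 = 46/17.
For the receiver: with q = P(Wide), equating Forehand's and Backhand's payoffs gives −15q + 8 = 2q + 2 ⇒ q = 6/17.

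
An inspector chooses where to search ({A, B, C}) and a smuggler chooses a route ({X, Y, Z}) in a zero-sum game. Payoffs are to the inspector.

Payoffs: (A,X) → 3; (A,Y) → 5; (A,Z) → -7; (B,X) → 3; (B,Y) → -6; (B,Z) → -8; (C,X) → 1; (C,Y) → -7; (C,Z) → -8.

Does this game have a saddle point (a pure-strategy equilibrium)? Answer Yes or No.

Row minima: A → -7, B → -8, C → -8; maximin = -7.
Column maxima: X → 3, Y → 5, Z → -7; minimax = -7.
maximin = minimax = -7, so a saddle point exists.

Yes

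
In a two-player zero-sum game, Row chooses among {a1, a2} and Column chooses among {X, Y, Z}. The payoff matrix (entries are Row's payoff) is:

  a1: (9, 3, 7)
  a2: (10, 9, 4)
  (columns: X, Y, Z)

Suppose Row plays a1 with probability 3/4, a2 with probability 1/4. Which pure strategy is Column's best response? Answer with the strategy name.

Y

If Column plays X, Row's expected payoff is (3/4)·9 + (1/4)·10 = 37/4.
If Column plays Y, Row's expected payoff is (3/4)·3 + (1/4)·9 = 9/2.
If Column plays Z, Row's expected payoff is (3/4)·7 + (1/4)·4 = 25/4.
Column minimizes Row's payoff; the smallest is 9/2, so the best response is Y.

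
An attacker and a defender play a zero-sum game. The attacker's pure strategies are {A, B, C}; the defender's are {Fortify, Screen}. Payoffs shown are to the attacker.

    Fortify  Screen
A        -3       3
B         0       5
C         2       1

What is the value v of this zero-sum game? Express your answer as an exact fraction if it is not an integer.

Row minima: A → -3, B → 0, C → 1; maximin = 1.
Column maxima: Fortify → 2, Screen → 5; minimax = 2.
1 ≠ 2, so there is no saddle point; optimal play is mixed.
A is strictly dominated by B, so the attacker never plays it.
On the remaining 2×2 (B, C vs Fortify, Screen):
Let the attacker play B with probability p. Expected payoff against Fortify: 0p + 2(1−p) = −2p + 2; against Screen: 5p + 1(1−p) = 4p + 1.
Setting these equal: −2p + 2 = 4p + 1 ⇒ −6p = -1 ⇒ p = 1/6, and the value is (-2)·(1/6) + 2 = 5/3.
For the defender: with q = P(Fortify), equating B's and C's payoffs gives −5q + 5 = q + 1 ⇒ q = 2/3.

5/3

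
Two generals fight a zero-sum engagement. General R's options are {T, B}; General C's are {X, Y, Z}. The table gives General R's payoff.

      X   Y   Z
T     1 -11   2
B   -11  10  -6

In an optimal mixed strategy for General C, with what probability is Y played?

Row minima: T → -11, B → -11; maximin = -11.
Column maxima: X → 1, Y → 10, Z → 2; minimax = 1.
-11 ≠ 1, so there is no saddle point; optimal play is mixed.
Z is strictly dominated by X (it gives General R strictly more in every row), so General C never plays it.
On the remaining 2×2 (T, B vs X, Y):
Let General R play T with probability p. Expected payoff against X: 1p + (-11)(1−p) = 12p − 11; against Y: (-11)p + 10(1−p) = −21p + 10.
Setting these equal: 12p − 11 = −21p + 10 ⇒ 33p = 21 ⇒ p = 7/11, and the value is (12)·(7/11) − 11 = -37/11.
For General C: with q = P(X), equating T's and B's payoffs gives 12q − 11 = −21q + 10 ⇒ q = 7/11.

4/11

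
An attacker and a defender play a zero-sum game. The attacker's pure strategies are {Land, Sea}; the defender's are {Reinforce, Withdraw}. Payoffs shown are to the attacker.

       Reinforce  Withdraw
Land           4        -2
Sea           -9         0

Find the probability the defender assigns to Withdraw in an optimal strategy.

Row minima: Land → -2, Sea → -9; maximin = -2.
Column maxima: Reinforce → 4, Withdraw → 0; minimax = 0.
-2 ≠ 0, so there is no saddle point; optimal play is mixed.
Let the attacker play Land with probability p. Expected payoff against Reinforce: 4p + (-9)(1−p) = 13p − 9; against Withdraw: (-2)p + 0(1−p) = −2p.
Setting these equal: 13p − 9 = −2p ⇒ 15p = 9 ⇒ p = 3/5, and the value is (13)·(3/5) − 9 = -6/5.
For the defender: with q = P(Reinforce), equating Land's and Sea's payoffs gives 6q − 2 = −9q ⇒ q = 2/15.

13/15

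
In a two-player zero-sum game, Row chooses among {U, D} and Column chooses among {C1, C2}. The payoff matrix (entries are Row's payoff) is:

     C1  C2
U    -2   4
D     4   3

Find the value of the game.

22/7

Row minima: U → -2, D → 3; maximin = 3.
Column maxima: C1 → 4, C2 → 4; minimax = 4.
3 ≠ 4, so there is no saddle point; optimal play is mixed.
Let Row play U with probability p. Expected payoff against C1: (-2)p + 4(1−p) = −6p + 4; against C2: 4p + 3(1−p) = p + 3.
Setting these equal: −6p + 4 = p + 3 ⇒ −7p = -1 ⇒ p = 1/7, and the value is (-6)·(1/7) + 4 = 22/7.
For Column: with q = P(C1), equating U's and D's payoffs gives −6q + 4 = q + 3 ⇒ q = 1/7.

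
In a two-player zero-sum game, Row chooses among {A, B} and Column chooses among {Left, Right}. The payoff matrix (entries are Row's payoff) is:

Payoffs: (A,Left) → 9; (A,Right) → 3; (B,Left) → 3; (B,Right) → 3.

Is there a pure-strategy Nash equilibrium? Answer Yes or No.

Yes

Row minima: A → 3, B → 3; maximin = 3.
Column maxima: Left → 9, Right → 3; minimax = 3.
maximin = minimax = 3, so a saddle point exists.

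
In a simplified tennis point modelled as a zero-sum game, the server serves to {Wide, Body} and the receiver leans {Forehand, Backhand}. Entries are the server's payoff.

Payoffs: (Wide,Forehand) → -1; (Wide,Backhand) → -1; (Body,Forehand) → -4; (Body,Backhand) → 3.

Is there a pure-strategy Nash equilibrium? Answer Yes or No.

Row minima: Wide → -1, Body → -4; maximin = -1.
Column maxima: Forehand → -1, Backhand → 3; minimax = -1.
maximin = minimax = -1, so a saddle point exists.

Yes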